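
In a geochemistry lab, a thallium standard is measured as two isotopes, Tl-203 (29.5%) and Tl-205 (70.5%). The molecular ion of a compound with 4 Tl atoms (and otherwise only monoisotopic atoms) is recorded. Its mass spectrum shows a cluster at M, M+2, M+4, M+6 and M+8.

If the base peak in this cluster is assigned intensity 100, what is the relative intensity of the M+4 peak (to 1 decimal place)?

(0.295 + 0.705)^4 gives M 0.0076, M+2 0.0724, M+4 0.2595, M+6 0.4135, M+8 0.2470; the largest is M+6.
P(M+6) = C(4,3) × 0.295^1 × 0.705^3 = 4 × 0.2950 × 0.35040263 = 0.413475 (base)
P(M+4) = C(4,2) × 0.295^2 × 0.705^2 = 6 × 0.087025 × 0.497025 = 0.259522
Relative intensity = 0.259522 / 0.413475 × 100 = 62.8

62.8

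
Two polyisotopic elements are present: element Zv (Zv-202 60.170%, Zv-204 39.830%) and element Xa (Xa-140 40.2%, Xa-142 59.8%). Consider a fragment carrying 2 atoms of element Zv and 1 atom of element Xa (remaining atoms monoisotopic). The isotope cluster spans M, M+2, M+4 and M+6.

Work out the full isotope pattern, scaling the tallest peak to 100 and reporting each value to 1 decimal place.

35.6 : 100.0 : 85.6 : 23.2

Element Zv pattern (n=2): 0.36204289 : 0.47931422 : 0.15864289
Element Xa pattern (n=1): 0.4020 : 0.5980
Convolve the two distributions (both contribute in 2-u steps):
  M: 0.36204289×0.4020 = 0.145541
  M+2: 0.36204289×0.5980 + 0.47931422×0.4020 = 0.409186
  M+4: 0.47931422×0.5980 + 0.15864289×0.4020 = 0.350404
  M+6: 0.15864289×0.5980 = 0.094868
Scale to base peak (0.409186) = 100: 35.6 : 100.0 : 85.6 : 23.2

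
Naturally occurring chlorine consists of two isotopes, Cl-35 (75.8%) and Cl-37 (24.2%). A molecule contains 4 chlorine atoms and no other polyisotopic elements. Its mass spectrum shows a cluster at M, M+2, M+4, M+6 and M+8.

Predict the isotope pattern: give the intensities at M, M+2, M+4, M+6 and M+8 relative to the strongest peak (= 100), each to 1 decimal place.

78.3 : 100.0 : 47.9 : 10.2 : 0.8

Each Cl atom is independently Cl-35 (p = 0.758) or Cl-37 (q = 0.242); the cluster is the binomial expansion (p + q)^4.
P(M) = 0.758^4 = 0.330124
P(M+2) = 4 × 0.758^3 × 0.242^1 = 0.421583
P(M+4) = 6 × 0.758^2 × 0.242^2 = 0.201893
P(M+6) = 4 × 0.758^1 × 0.242^3 = 0.042971
P(M+8) = 0.242^4 = 0.003430
The M+2 peak is largest (0.421583); scaling to 100 gives 78.3 : 100.0 : 47.9 : 10.2 : 0.8.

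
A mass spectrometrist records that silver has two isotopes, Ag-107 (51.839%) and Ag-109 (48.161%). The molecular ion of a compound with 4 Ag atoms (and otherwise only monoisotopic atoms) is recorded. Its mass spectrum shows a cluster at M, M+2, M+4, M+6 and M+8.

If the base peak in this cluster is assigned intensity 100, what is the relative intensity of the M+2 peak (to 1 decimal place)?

(0.51839 + 0.48161)^4 gives M 0.0722, M+2 0.2684, M+4 0.3740, M+6 0.2316, M+8 0.0538; the largest is M+4.
P(M+4) = C(4,2) × 0.51839^2 × 0.48161^2 = 6 × 0.26872819 × 0.23194819 = 0.373986 (base)
P(M+2) = C(4,1) × 0.51839^3 × 0.48161^1 = 4 × 0.13930601 × 0.48161 = 0.268365
Relative intensity = 0.268365 / 0.373986 × 100 = 71.8

71.8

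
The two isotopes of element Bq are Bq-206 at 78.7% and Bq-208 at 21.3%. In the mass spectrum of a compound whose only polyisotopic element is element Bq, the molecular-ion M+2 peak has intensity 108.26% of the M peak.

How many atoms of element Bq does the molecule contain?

For n independent Bq atoms, I(M+2)/I(M) = n · (abundance Bq-208) / (abundance Bq-206) = n · 0.213/0.787.
n = 1.0826 × 0.787/0.213 = 4.00 ≈ 4

4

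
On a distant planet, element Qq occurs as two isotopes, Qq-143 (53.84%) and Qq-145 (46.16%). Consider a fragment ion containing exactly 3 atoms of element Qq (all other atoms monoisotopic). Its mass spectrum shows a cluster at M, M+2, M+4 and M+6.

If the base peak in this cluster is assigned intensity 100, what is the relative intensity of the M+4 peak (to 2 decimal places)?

85.74

Binomial terms of (0.5384 + 0.4616)^3: M 0.1561, M+2 0.4014, M+4 0.3442, M+6 0.0984 → M+2 is the base peak.
P(M+2) = C(3,1) × 0.5384^2 × 0.4616^1 = 3 × 0.28987456 × 0.4616 = 0.401418 (base)
P(M+4) = C(3,2) × 0.5384^1 × 0.4616^2 = 3 × 0.5384 × 0.21307456 = 0.344158
Relative intensity = 0.344158 / 0.401418 × 100 = 85.74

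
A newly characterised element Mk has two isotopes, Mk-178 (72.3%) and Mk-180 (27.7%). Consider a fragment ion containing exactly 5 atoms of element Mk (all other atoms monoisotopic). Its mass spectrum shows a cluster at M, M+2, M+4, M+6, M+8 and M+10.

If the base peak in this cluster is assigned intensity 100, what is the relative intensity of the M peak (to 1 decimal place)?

52.2

Term probabilities: M 0.1976, M+2 0.3784, M+4 0.2900, M+6 0.1111, M+8 0.0213, M+10 0.0016. Base peak = M+2.
P(M+2) = C(5,1) × 0.723^4 × 0.277^1 = 5 × 0.27324561 × 0.2770 = 0.378445 (base)
P(M) = C(5,0) × 0.723^5 × 0.277^0 = 1 × 0.19755657 × 1.0000 = 0.197557
Relative intensity = 0.197557 / 0.378445 × 100 = 52.2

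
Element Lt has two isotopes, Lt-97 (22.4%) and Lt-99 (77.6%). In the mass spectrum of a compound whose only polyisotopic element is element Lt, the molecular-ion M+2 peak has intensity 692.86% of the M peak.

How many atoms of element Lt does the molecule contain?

2

The M+2/M ratio from n Lt atoms is n · q/p = n · 0.776/0.224.
n = 6.9286 × 0.224/0.776 = 2.00 ≈ 2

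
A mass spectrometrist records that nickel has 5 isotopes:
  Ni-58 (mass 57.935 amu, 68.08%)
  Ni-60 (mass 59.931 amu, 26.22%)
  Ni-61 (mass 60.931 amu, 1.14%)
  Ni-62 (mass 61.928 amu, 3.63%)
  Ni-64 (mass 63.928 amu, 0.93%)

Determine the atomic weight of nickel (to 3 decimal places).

Ar = Σ fᵢ·mᵢ = 0.6808 × 57.935 + 0.2622 × 59.931 + 0.0114 × 60.931 + 0.0363 × 61.928 + 0.0093 × 63.928
= 39.4421 + 15.7139 + 0.6946 + 2.2480 + 0.5945 = 58.6931 amu

58.693 amu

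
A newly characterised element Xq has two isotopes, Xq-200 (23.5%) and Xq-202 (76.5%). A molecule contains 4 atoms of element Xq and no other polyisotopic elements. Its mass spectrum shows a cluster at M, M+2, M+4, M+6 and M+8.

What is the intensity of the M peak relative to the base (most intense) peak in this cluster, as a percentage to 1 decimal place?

Term probabilities: M 0.0030, M+2 0.0397, M+4 0.1939, M+6 0.4208, M+8 0.3425. Base peak = M+6.
P(M+6) = C(4,3) × 0.235^1 × 0.765^3 = 4 × 0.2350 × 0.44769713 = 0.420835 (base)
P(M) = C(4,0) × 0.235^4 × 0.765^0 = 1 × 0.0030498 × 1.0000 = 0.003050
Relative intensity = 0.003050 / 0.420835 × 100 = 0.7

0.7%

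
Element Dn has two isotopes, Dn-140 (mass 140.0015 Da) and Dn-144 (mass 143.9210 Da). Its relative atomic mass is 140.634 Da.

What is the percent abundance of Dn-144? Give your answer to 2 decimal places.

Writing the weighted mean with unknown fraction x of Dn-140:
140.0015·x + 143.9210·(1 − x) = 140.634
(140.0015 − 143.9210)·x = 140.634 − 143.9210
x = -3.2870 / -3.9195 = 0.83863 → 83.86% Dn-140, 16.14% Dn-144.

16.14%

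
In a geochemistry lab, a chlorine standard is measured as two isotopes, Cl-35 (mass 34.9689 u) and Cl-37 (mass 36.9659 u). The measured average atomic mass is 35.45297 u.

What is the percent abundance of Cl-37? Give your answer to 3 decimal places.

Writing the weighted mean with unknown fraction x of Cl-35:
34.9689·x + 36.9659·(1 − x) = 35.45297
(34.9689 − 36.9659)·x = 35.45297 − 36.9659
x = -1.51293 / -1.9970 = 0.75760 → 75.760% Cl-35, 24.240% Cl-37.

24.240%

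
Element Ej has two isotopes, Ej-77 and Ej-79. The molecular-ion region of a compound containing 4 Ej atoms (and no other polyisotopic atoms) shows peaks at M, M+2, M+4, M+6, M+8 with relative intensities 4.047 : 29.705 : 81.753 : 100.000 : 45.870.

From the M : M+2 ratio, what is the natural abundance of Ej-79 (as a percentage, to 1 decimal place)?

64.7%

If p is the fraction of Ej that is Ej-77, then I(M+2)/I(M) = [C(4,1)·p^3·(1−p)] / p^4 = 4·(1−p)/p = 29.705/4.047 = 7.3400
(1−p)/p = 7.3400/4 = 1.8350  ⇒  p = 1/(1 + 1.8350) = 0.3527
Ej-77: 35.3%, Ej-79: 64.7%.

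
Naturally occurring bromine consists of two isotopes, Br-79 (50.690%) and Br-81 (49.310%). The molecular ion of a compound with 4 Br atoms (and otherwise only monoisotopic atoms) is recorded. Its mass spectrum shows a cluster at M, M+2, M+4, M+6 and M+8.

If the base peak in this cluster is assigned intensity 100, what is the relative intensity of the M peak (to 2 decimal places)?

Term probabilities: M 0.0660, M+2 0.2569, M+4 0.3749, M+6 0.2431, M+8 0.0591. Base peak = M+4.
P(M+4) = C(4,2) × 0.50690^2 × 0.49310^2 = 6 × 0.25694761 × 0.24314761 = 0.374857 (base)
P(M) = C(4,0) × 0.50690^4 × 0.49310^0 = 1 × 0.06602207 × 1.0000 = 0.066022
Relative intensity = 0.066022 / 0.374857 × 100 = 17.61

17.61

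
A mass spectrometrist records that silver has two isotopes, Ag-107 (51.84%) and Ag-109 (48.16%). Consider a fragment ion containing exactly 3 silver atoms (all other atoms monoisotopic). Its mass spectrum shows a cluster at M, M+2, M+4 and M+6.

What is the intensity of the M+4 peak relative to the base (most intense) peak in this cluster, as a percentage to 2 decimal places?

Binomial terms of (0.5184 + 0.4816)^3: M 0.1393, M+2 0.3883, M+4 0.3607, M+6 0.1117 → M+2 is the base peak.
P(M+2) = C(3,1) × 0.5184^2 × 0.4816^1 = 3 × 0.26873856 × 0.4816 = 0.388273 (base)
P(M+4) = C(3,2) × 0.5184^1 × 0.4816^2 = 3 × 0.5184 × 0.23193856 = 0.360711
Relative intensity = 0.360711 / 0.388273 × 100 = 92.90

92.90%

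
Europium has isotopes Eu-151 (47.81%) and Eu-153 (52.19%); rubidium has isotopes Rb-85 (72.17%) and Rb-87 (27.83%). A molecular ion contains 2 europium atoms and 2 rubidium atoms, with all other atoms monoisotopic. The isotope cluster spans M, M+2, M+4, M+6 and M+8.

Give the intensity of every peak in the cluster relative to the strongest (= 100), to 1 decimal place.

33.1 : 97.7 : 100.0 : 41.1 : 5.9

Europium pattern (n=2): 0.22857961 : 0.49904078 : 0.27237961
Rubidium pattern (n=2): 0.52085089 : 0.40169822 : 0.07745089
Convolve the two distributions (both contribute in 2-u steps):
  M: 0.22857961×0.52085089 = 0.119056
  M+2: 0.22857961×0.40169822 + 0.49904078×0.52085089 = 0.351746
  M+4: 0.22857961×0.07745089 + 0.49904078×0.40169822 + 0.27237961×0.52085089 = 0.360037
  M+6: 0.49904078×0.07745089 + 0.27237961×0.40169822 = 0.148066
  M+8: 0.27237961×0.07745089 = 0.021096
Scale to base peak (0.360037) = 100: 33.1 : 97.7 : 100.0 : 41.1 : 5.9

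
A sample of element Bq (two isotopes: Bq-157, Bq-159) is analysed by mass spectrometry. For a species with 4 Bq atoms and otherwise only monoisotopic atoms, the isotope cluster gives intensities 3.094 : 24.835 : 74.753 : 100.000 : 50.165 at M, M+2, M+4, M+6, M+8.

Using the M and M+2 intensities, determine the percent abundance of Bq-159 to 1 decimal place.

If p is the fraction of Bq that is Bq-157, then I(M+2)/I(M) = [C(4,1)·p^3·(1−p)] / p^4 = 4·(1−p)/p = 24.835/3.094 = 8.0268
(1−p)/p = 8.0268/4 = 2.0067  ⇒  p = 1/(1 + 2.0067) = 0.3326
Bq-157: 33.3%, Bq-159: 66.7%.

66.7%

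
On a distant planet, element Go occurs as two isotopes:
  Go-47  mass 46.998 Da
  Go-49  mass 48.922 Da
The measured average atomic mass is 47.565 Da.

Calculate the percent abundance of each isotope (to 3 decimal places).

Writing the weighted mean with unknown fraction x of Go-47:
46.998·x + 48.922·(1 − x) = 47.565
(46.998 − 48.922)·x = 47.565 − 48.922
x = -1.357 / -1.924 = 0.70530 → 70.530% Go-47, 29.470% Go-49.

Go-47: 70.530%, Go-49: 29.470%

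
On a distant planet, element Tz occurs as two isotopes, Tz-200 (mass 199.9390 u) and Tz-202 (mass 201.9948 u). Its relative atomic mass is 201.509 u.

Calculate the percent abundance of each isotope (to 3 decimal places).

Writing the weighted mean with unknown fraction x of Tz-200:
199.9390·x + 201.9948·(1 − x) = 201.509
(199.9390 − 201.9948)·x = 201.509 − 201.9948
x = -0.4858 / -2.0558 = 0.23631 → 23.631% Tz-200, 76.369% Tz-202.

Tz-200: 23.631%, Tz-202: 76.369%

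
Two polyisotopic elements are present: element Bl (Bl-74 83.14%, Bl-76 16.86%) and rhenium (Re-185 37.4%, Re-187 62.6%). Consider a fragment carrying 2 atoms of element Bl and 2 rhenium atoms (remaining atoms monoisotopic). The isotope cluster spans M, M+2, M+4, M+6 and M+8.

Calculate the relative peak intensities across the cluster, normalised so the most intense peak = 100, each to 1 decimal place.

23.8 : 89.4 : 100.0 : 30.3 : 2.7

Element Bl pattern (n=2): 0.69122596 : 0.28034808 : 0.02842596
Rhenium pattern (n=2): 0.139876 : 0.468248 : 0.391876
Convolve the two distributions (both contribute in 2-u steps):
  M: 0.69122596×0.139876 = 0.096686
  M+2: 0.69122596×0.468248 + 0.28034808×0.139876 = 0.362879
  M+4: 0.69122596×0.391876 + 0.28034808×0.468248 + 0.02842596×0.139876 = 0.406123
  M+6: 0.28034808×0.391876 + 0.02842596×0.468248 = 0.123172
  M+8: 0.02842596×0.391876 = 0.011139
Scale to base peak (0.406123) = 100: 23.8 : 89.4 : 100.0 : 30.3 : 2.7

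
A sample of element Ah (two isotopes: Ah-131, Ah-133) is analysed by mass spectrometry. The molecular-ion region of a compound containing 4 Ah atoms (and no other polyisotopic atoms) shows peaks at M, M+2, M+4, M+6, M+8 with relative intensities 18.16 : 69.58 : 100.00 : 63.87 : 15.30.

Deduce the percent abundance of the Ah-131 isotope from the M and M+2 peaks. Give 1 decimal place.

If p is the fraction of Ah that is Ah-131, then I(M+2)/I(M) = [C(4,1)·p^3·(1−p)] / p^4 = 4·(1−p)/p = 69.58/18.16 = 3.8315
(1−p)/p = 3.8315/4 = 0.9579  ⇒  p = 1/(1 + 0.9579) = 0.5108
Ah-131: 51.1%, Ah-133: 48.9%.

51.1%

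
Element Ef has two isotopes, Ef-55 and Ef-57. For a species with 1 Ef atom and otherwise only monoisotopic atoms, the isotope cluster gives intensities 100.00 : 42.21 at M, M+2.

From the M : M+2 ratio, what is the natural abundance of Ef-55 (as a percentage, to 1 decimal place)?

Write p for the Ef-55 fraction. I(M+2)/I(M) = [C(1,1)·p^0·(1−p)] / p^1 = 1·(1−p)/p = 42.21/100.00 = 0.4221
(1−p)/p = 0.4221/1 = 0.4221  ⇒  p = 1/(1 + 0.4221) = 0.7032
Ef-55: 70.3%, Ef-57: 29.7%.

70.3%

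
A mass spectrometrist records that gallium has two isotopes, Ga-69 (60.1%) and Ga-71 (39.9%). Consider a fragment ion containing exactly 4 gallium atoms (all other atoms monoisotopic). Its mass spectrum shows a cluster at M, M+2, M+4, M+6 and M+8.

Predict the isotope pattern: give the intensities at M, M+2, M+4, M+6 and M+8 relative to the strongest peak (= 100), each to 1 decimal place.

37.7 : 100.0 : 99.6 : 44.1 : 7.3

Expanding (0.601 + 0.399)^4:
P(M) = 0.601^4 = 0.130466
P(M+2) = 4 × 0.601^3 × 0.399^1 = 0.346463
P(M+4) = 6 × 0.601^2 × 0.399^2 = 0.345021
P(M+6) = 4 × 0.601^1 × 0.399^3 = 0.152705
P(M+8) = 0.399^4 = 0.025345
The M+2 peak is largest (0.346463); scaling to 100 gives 37.7 : 100.0 : 99.6 : 44.1 : 7.3.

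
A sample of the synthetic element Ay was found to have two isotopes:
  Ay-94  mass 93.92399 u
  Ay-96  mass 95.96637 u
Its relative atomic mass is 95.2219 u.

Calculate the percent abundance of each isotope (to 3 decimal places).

With x = fraction of Ay-94 (so Ay-96 is 1 − x):
93.92399·x + 95.96637·(1 − x) = 95.2219
(93.92399 − 95.96637)·x = 95.2219 − 95.96637
x = -0.74447 / -2.04238 = 0.36451 → 36.451% Ay-94, 63.549% Ay-96.

Ay-94: 36.451%, Ay-96: 63.549%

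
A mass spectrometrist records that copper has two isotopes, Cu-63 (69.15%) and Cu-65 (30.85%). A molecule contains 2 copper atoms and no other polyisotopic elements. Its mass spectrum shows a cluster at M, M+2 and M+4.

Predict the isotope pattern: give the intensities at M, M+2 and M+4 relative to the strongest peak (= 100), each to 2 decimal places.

Expanding (0.6915 + 0.3085)^2:
P(M) = 0.6915^2 = 0.478172
P(M+2) = 2 × 0.6915^1 × 0.3085^1 = 0.426656
P(M+4) = 0.3085^2 = 0.095172
The M peak is largest (0.478172); scaling to 100 gives 100.00 : 89.23 : 19.90.

100.00 : 89.23 : 19.90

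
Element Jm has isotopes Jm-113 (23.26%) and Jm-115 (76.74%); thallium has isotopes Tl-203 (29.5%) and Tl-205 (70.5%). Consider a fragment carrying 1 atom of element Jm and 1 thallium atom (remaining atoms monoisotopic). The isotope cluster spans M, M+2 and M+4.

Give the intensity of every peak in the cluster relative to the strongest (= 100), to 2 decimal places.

Element Jm pattern (n=1): 0.2326 : 0.7674
Thallium pattern (n=1): 0.2950 : 0.7050
Convolve the two distributions (both contribute in 2-u steps):
  M: 0.2326×0.2950 = 0.068617
  M+2: 0.2326×0.7050 + 0.7674×0.2950 = 0.390366
  M+4: 0.7674×0.7050 = 0.541017
Scale to base peak (0.541017) = 100: 12.68 : 72.15 : 100.00

12.68 : 72.15 : 100.00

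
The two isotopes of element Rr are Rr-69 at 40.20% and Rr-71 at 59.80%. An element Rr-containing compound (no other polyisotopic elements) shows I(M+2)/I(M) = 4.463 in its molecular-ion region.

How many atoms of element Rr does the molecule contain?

The M+2/M ratio from n Rr atoms is n · q/p = n · 0.5980/0.4020.
n = 4.463 × 0.4020/0.5980 = 3.00 ≈ 3

3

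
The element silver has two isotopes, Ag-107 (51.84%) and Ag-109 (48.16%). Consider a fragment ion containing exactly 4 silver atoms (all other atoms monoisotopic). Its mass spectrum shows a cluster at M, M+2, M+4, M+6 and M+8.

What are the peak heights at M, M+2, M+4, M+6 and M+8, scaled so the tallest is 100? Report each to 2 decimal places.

Each Ag atom is independently Ag-107 (p = 0.5184) or Ag-109 (q = 0.4816); the cluster is the binomial expansion (p + q)^4.
P(M) = 0.5184^4 = 0.072220
P(M+2) = 4 × 0.5184^3 × 0.4816^1 = 0.268375
P(M+4) = 6 × 0.5184^2 × 0.4816^2 = 0.373985
P(M+6) = 4 × 0.5184^1 × 0.4816^3 = 0.231624
P(M+8) = 0.4816^4 = 0.053795
The M+4 peak is largest (0.373985); scaling to 100 gives 19.31 : 71.76 : 100.00 : 61.93 : 14.38.

19.31 : 71.76 : 100.00 : 61.93 : 14.38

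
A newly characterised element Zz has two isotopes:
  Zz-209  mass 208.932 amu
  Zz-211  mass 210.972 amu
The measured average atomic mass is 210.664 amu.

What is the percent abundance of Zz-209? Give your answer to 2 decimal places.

Writing the weighted mean with unknown fraction x of Zz-209:
208.932·x + 210.972·(1 − x) = 210.664
(208.932 − 210.972)·x = 210.664 − 210.972
x = -0.308 / -2.040 = 0.15098 → 15.10% Zz-209, 84.90% Zz-211.

15.10%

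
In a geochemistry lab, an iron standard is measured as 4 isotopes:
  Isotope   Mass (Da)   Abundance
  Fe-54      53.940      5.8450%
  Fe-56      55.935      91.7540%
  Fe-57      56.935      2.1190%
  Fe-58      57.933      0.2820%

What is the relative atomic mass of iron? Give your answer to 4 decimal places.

55.8452 Da

The abundance-weighted mean is 0.058450 × 53.940 + 0.917540 × 55.935 + 0.021190 × 56.935 + 0.002820 × 57.933
= 3.15279 + 51.32260 + 1.20645 + 0.16337 = 55.84521 Da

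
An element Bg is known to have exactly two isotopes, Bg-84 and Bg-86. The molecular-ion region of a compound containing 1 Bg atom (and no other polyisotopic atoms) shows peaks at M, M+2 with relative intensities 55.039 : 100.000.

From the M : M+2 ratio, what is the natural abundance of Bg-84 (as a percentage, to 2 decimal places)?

35.50%

Write p for the Bg-84 fraction. I(M+2)/I(M) = [C(1,1)·p^0·(1−p)] / p^1 = 1·(1−p)/p = 100.000/55.039 = 1.8169
(1−p)/p = 1.8169/1 = 1.8169  ⇒  p = 1/(1 + 1.8169) = 0.3550
Bg-84: 35.50%, Bg-86: 64.50%.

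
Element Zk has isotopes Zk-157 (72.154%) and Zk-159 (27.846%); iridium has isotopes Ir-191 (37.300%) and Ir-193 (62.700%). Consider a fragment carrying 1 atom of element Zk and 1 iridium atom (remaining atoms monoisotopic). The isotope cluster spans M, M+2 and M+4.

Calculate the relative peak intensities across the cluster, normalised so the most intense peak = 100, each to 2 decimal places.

48.38 : 100.00 : 31.39

Element Zk pattern (n=1): 0.72154 : 0.27846
Iridium pattern (n=1): 0.3730 : 0.6270
Convolve the two distributions (both contribute in 2-u steps):
  M: 0.72154×0.3730 = 0.269134
  M+2: 0.72154×0.6270 + 0.27846×0.3730 = 0.556271
  M+4: 0.27846×0.6270 = 0.174594
Scale to base peak (0.556271) = 100: 48.38 : 100.00 : 31.39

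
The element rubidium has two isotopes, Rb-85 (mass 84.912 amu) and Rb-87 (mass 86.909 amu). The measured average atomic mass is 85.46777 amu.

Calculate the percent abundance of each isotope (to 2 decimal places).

Rb-85: 72.17%, Rb-87: 27.83%

Writing the weighted mean with unknown fraction x of Rb-85:
84.912·x + 86.909·(1 − x) = 85.46777
(84.912 − 86.909)·x = 85.46777 − 86.909
x = -1.44123 / -1.997 = 0.72170 → 72.17% Rb-85, 27.83% Rb-87.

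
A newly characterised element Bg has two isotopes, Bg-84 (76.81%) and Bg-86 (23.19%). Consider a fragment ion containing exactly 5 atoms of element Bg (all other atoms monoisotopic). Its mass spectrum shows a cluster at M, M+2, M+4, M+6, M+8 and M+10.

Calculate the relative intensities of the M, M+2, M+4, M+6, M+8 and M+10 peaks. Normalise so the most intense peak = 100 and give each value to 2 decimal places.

66.24 : 100.00 : 60.38 : 18.23 : 2.75 : 0.17

Each Bg atom is independently Bg-84 (p = 0.7681) or Bg-86 (q = 0.2319); the cluster is the binomial expansion (p + q)^5.
P(M) = 0.7681^5 = 0.267355
P(M+2) = 5 × 0.7681^4 × 0.2319^1 = 0.403591
P(M+4) = 10 × 0.7681^3 × 0.2319^2 = 0.243700
P(M+6) = 10 × 0.7681^2 × 0.2319^3 = 0.073576
P(M+8) = 5 × 0.7681^1 × 0.2319^4 = 0.011107
P(M+10) = 0.2319^5 = 0.000671
The M+2 peak is largest (0.403591); scaling to 100 gives 66.24 : 100.00 : 60.38 : 18.23 : 2.75 : 0.17.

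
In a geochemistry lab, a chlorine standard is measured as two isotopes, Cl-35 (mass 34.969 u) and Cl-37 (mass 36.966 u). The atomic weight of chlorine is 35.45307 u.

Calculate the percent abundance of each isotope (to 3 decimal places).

With x = fraction of Cl-35 (so Cl-37 is 1 − x):
34.969·x + 36.966·(1 − x) = 35.45307
(34.969 − 36.966)·x = 35.45307 − 36.966
x = -1.51293 / -1.997 = 0.75760 → 75.760% Cl-35, 24.240% Cl-37.

Cl-35: 75.760%, Cl-37: 24.240%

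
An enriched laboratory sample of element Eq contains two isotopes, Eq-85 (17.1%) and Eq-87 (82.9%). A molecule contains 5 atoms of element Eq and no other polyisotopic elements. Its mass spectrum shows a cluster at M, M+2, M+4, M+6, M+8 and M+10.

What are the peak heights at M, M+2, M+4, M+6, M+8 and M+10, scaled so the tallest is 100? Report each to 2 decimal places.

0.04 : 0.88 : 8.51 : 41.25 : 100.00 : 96.96

Each Eq atom is independently Eq-85 (p = 0.171) or Eq-87 (q = 0.829); the cluster is the binomial expansion (p + q)^5.
P(M) = 0.171^5 = 0.000146
P(M+2) = 5 × 0.171^4 × 0.829^1 = 0.003544
P(M+4) = 10 × 0.171^3 × 0.829^2 = 0.034364
P(M+6) = 10 × 0.171^2 × 0.829^3 = 0.166593
P(M+8) = 5 × 0.171^1 × 0.829^4 = 0.403817
P(M+10) = 0.829^5 = 0.391537
The M+8 peak is largest (0.403817); scaling to 100 gives 0.04 : 0.88 : 8.51 : 41.25 : 100.00 : 96.96.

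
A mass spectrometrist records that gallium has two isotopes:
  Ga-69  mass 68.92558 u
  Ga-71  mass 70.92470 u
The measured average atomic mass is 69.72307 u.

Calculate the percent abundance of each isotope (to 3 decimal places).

Ga-69: 60.108%, Ga-71: 39.892%

Writing the weighted mean with unknown fraction x of Ga-69:
68.92558·x + 70.92470·(1 − x) = 69.72307
(68.92558 − 70.92470)·x = 69.72307 − 70.92470
x = -1.20163 / -1.99912 = 0.60108 → 60.108% Ga-69, 39.892% Ga-71.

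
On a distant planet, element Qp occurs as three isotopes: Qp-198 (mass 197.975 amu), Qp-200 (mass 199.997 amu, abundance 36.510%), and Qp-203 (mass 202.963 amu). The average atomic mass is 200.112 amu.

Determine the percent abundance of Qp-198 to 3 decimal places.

The remaining 63.490% is split between Qp-198 (fraction x) and Qp-203 (fraction 0.63490 − x).
Substituting: 197.975x + 202.963(0.63490 − x) = 127.0930953
(197.975 − 202.963)x = -1.7681134  ⇒  x = 0.35447, y = 0.28043
Qp-198: 35.447%, Qp-203: 28.043%.

35.447%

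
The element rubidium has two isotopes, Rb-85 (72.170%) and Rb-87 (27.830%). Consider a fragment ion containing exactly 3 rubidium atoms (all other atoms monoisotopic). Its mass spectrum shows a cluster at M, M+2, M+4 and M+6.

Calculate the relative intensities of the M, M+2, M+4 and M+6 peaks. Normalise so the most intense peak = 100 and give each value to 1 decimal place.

86.4 : 100.0 : 38.6 : 5.0

The 3 Rb atoms are independent, so intensities follow the terms of (0.72170 + 0.27830)^3.
P(M) = 0.72170^3 = 0.375898
P(M+2) = 3 × 0.72170^2 × 0.27830^1 = 0.434858
P(M+4) = 3 × 0.72170^1 × 0.27830^2 = 0.167689
P(M+6) = 0.27830^3 = 0.021555
The M+2 peak is largest (0.434858); scaling to 100 gives 86.4 : 100.0 : 38.6 : 5.0.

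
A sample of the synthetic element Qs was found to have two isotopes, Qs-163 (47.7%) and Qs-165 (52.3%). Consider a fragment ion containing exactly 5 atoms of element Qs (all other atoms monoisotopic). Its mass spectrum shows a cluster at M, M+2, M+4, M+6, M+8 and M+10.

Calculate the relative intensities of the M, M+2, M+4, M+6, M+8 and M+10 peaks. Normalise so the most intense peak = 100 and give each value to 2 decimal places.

Each Qs atom is independently Qs-163 (p = 0.477) or Qs-165 (q = 0.523); the cluster is the binomial expansion (p + q)^5.
P(M) = 0.477^5 = 0.024694
P(M+2) = 5 × 0.477^4 × 0.523^1 = 0.135377
P(M+4) = 10 × 0.477^3 × 0.523^2 = 0.296865
P(M+6) = 10 × 0.477^2 × 0.523^3 = 0.325493
P(M+8) = 5 × 0.477^1 × 0.523^4 = 0.178441
P(M+10) = 0.523^5 = 0.039130
The M+6 peak is largest (0.325493); scaling to 100 gives 7.59 : 41.59 : 91.20 : 100.00 : 54.82 : 12.02.

7.59 : 41.59 : 91.20 : 100.00 : 54.82 : 12.02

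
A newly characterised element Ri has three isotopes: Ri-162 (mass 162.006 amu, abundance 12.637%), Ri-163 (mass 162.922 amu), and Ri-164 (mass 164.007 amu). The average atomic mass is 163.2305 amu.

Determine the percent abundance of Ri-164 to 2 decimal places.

39.10%

Let x and y be the fractions of Ri-163 and Ri-164. Then x + y = 1 − 0.12637 = 0.87363 and 162.922x + 164.007y = 163.2305 − 0.12637×162.006 = 142.75780178.
Substituting: 162.922x + 164.007(0.87363 − x) = 142.75780178
(162.922 − 164.007)x = -0.52363363  ⇒  x = 0.48261, y = 0.39102
Ri-163: 48.26%, Ri-164: 39.10%.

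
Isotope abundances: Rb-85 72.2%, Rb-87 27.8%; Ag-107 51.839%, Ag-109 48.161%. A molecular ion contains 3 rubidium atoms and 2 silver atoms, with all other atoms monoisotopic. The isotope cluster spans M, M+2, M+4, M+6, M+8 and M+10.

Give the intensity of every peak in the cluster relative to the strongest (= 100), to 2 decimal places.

28.95 : 87.23 : 100.00 : 54.44 : 14.18 : 1.43

Rubidium pattern (n=3): 0.37636705 : 0.43475086 : 0.16739714 : 0.02148495
Silver pattern (n=2): 0.26872819 : 0.49932362 : 0.23194819
Convolve the two distributions (both contribute in 2-u steps):
  M: 0.37636705×0.26872819 = 0.101140
  M+2: 0.37636705×0.49932362 + 0.43475086×0.26872819 = 0.304759
  M+4: 0.37636705×0.23194819 + 0.43475086×0.49932362 + 0.16739714×0.26872819 = 0.349363
  M+6: 0.43475086×0.23194819 + 0.16739714×0.49932362 + 0.02148495×0.26872819 = 0.190199
  M+8: 0.16739714×0.23194819 + 0.02148495×0.49932362 = 0.049555
  M+10: 0.02148495×0.23194819 = 0.004983
Scale to base peak (0.349363) = 100: 28.95 : 87.23 : 100.00 : 54.44 : 14.18 : 1.43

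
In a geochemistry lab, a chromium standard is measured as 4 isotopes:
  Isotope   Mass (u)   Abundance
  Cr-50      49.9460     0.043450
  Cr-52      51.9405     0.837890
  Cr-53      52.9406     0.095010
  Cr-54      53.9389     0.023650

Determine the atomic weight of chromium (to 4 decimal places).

51.9961 u

The abundance-weighted mean is 0.043450 × 49.9460 + 0.837890 × 51.9405 + 0.095010 × 52.9406 + 0.023650 × 53.9389
= 2.17015 + 43.52043 + 5.02989 + 1.27565 = 51.99612 u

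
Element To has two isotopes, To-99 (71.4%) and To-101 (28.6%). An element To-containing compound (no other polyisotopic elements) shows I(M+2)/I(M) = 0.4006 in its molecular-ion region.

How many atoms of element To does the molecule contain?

The M+2/M ratio from n To atoms is n · q/p = n · 0.286/0.714.
n = 0.4006 × 0.714/0.286 = 1.00 ≈ 1

1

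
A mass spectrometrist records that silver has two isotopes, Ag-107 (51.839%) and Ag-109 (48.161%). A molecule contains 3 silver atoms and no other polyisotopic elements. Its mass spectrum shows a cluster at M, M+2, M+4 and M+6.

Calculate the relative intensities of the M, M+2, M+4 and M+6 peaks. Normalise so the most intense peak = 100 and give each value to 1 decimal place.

35.9 : 100.0 : 92.9 : 28.8

The 3 Ag atoms are independent, so intensities follow the terms of (0.51839 + 0.48161)^3.
P(M) = 0.51839^3 = 0.139306
P(M+2) = 3 × 0.51839^2 × 0.48161^1 = 0.388267
P(M+4) = 3 × 0.51839^1 × 0.48161^2 = 0.360719
P(M+6) = 0.48161^3 = 0.111709
The M+2 peak is largest (0.388267); scaling to 100 gives 35.9 : 100.0 : 92.9 : 28.8.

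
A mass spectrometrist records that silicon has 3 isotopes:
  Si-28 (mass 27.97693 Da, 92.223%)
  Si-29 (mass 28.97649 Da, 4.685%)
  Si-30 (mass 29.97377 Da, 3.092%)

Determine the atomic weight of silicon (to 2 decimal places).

28.09 Da

Weight each isotope mass by its fractional abundance: 0.92223 × 27.97693 + 0.04685 × 28.97649 + 0.03092 × 29.97377
= 25.801164 + 1.357549 + 0.926789 = 28.085502 Da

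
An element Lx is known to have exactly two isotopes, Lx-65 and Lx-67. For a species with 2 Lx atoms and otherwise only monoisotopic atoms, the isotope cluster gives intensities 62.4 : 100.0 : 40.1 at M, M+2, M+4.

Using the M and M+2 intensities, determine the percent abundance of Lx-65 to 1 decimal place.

Let p = fractional abundance of Lx-65. I(M+2)/I(M) = [C(2,1)·p^1·(1−p)] / p^2 = 2·(1−p)/p = 100.0/62.4 = 1.6026
(1−p)/p = 1.6026/2 = 0.8013  ⇒  p = 1/(1 + 0.8013) = 0.5552
Lx-65: 55.5%, Lx-67: 44.5%.

55.5%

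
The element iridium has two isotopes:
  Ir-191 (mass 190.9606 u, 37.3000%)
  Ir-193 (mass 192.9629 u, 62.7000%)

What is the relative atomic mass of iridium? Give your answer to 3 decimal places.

192.216 u

The abundance-weighted mean is 0.373000 × 190.9606 + 0.627000 × 192.9629
= 71.22830 + 120.98774 = 192.21604 u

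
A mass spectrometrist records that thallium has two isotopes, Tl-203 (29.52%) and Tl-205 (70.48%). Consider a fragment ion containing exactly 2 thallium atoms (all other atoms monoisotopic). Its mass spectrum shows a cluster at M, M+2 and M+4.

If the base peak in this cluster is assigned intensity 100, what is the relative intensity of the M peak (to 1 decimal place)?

Term probabilities: M 0.0871, M+2 0.4161, M+4 0.4967. Base peak = M+4.
P(M+4) = C(2,2) × 0.2952^0 × 0.7048^2 = 1 × 1.0000 × 0.49674304 = 0.496743 (base)
P(M) = C(2,0) × 0.2952^2 × 0.7048^0 = 1 × 0.08714304 × 1.0000 = 0.087143
Relative intensity = 0.087143 / 0.496743 × 100 = 17.5

17.5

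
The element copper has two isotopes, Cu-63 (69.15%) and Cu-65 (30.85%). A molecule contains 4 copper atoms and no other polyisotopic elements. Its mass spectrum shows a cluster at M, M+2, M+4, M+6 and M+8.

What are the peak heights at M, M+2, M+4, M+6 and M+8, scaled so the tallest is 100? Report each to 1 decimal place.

The 4 Cu atoms are independent, so intensities follow the terms of (0.6915 + 0.3085)^4.
P(M) = 0.6915^4 = 0.228649
P(M+2) = 4 × 0.6915^3 × 0.3085^1 = 0.408030
P(M+4) = 6 × 0.6915^2 × 0.3085^2 = 0.273052
P(M+6) = 4 × 0.6915^1 × 0.3085^3 = 0.081212
P(M+8) = 0.3085^4 = 0.009058
The M+2 peak is largest (0.408030); scaling to 100 gives 56.0 : 100.0 : 66.9 : 19.9 : 2.2.

56.0 : 100.0 : 66.9 : 19.9 : 2.2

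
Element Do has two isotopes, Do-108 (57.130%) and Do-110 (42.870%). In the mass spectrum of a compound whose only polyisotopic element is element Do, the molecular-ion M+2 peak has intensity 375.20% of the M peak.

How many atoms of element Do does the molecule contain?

5

For n independent Do atoms, I(M+2)/I(M) = n · (abundance Do-110) / (abundance Do-108) = n · 0.42870/0.57130.
n = 3.7520 × 0.57130/0.42870 = 5.00 ≈ 5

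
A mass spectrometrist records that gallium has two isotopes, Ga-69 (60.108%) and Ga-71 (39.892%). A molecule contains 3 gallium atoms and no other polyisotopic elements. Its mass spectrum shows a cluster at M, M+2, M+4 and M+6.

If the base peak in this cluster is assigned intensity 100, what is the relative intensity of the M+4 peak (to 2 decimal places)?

66.37

Binomial terms of (0.60108 + 0.39892)^3: M 0.2172, M+2 0.4324, M+4 0.2870, M+6 0.0635 → M+2 is the base peak.
P(M+2) = C(3,1) × 0.60108^2 × 0.39892^1 = 3 × 0.36129717 × 0.39892 = 0.432386 (base)
P(M+4) = C(3,2) × 0.60108^1 × 0.39892^2 = 3 × 0.60108 × 0.15913717 = 0.286963
Relative intensity = 0.286963 / 0.432386 × 100 = 66.37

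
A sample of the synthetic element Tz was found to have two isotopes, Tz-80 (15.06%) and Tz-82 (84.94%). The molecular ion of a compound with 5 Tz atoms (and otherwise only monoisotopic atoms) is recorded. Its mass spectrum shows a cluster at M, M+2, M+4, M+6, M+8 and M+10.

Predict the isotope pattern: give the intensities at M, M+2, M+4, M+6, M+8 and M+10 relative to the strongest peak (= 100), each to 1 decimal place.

0.0 : 0.5 : 5.6 : 31.4 : 88.7 : 100.0

Each Tz atom is independently Tz-80 (p = 0.1506) or Tz-82 (q = 0.8494); the cluster is the binomial expansion (p + q)^5.
P(M) = 0.1506^5 = 0.000077
P(M+2) = 5 × 0.1506^4 × 0.8494^1 = 0.002185
P(M+4) = 10 × 0.1506^3 × 0.8494^2 = 0.024643
P(M+6) = 10 × 0.1506^2 × 0.8494^3 = 0.138991
P(M+8) = 5 × 0.1506^1 × 0.8494^4 = 0.391962
P(M+10) = 0.8494^5 = 0.442142
The M+10 peak is largest (0.442142); scaling to 100 gives 0.0 : 0.5 : 5.6 : 31.4 : 88.7 : 100.0.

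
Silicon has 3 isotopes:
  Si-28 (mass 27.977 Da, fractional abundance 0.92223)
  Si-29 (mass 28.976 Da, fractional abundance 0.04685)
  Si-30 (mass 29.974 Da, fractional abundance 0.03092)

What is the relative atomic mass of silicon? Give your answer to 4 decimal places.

28.0856 Da

Average mass = Σ (abundance × isotope mass) = 0.92223 × 27.977 + 0.04685 × 28.976 + 0.03092 × 29.974
= 25.80123 + 1.35753 + 0.92680 = 28.08556 Da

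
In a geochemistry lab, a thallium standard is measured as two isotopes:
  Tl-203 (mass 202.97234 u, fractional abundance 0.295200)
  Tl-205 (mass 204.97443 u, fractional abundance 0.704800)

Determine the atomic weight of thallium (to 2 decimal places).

Ar = Σ fᵢ·mᵢ = 0.295200 × 202.97234 + 0.704800 × 204.97443
= 59.917435 + 144.465978 = 204.383413 u

204.38 u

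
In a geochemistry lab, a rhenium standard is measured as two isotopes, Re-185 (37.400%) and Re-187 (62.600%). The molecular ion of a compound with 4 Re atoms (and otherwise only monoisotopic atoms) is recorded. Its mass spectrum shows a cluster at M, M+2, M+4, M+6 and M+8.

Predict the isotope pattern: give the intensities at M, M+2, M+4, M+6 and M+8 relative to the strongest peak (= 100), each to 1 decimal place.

5.3 : 35.7 : 89.6 : 100.0 : 41.8

Expanding (0.37400 + 0.62600)^4:
P(M) = 0.37400^4 = 0.019565
P(M+2) = 4 × 0.37400^3 × 0.62600^1 = 0.130993
P(M+4) = 6 × 0.37400^2 × 0.62600^2 = 0.328884
P(M+6) = 4 × 0.37400^1 × 0.62600^3 = 0.366990
P(M+8) = 0.62600^4 = 0.153567
The M+6 peak is largest (0.366990); scaling to 100 gives 5.3 : 35.7 : 89.6 : 100.0 : 41.8.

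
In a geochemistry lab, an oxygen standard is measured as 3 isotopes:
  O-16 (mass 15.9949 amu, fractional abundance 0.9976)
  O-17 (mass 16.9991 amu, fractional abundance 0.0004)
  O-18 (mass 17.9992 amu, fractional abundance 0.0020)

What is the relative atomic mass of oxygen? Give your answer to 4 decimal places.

Average mass = Σ (abundance × isotope mass) = 0.9976 × 15.9949 + 0.0004 × 16.9991 + 0.0020 × 17.9992
= 15.95651 + 0.00680 + 0.03600 = 15.99931 amu

15.9993 amu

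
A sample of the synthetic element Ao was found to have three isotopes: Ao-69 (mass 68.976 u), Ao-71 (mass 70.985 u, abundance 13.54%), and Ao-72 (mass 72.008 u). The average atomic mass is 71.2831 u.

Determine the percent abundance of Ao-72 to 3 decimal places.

67.120%

The remaining 86.46% is split between Ao-69 (fraction x) and Ao-72 (fraction 0.8646 − x).
Substituting: 68.976x + 72.008(0.8646 − x) = 61.671731
(68.976 − 72.008)x = -0.5863858  ⇒  x = 0.19340, y = 0.67120
Ao-69: 19.340%, Ao-72: 67.120%.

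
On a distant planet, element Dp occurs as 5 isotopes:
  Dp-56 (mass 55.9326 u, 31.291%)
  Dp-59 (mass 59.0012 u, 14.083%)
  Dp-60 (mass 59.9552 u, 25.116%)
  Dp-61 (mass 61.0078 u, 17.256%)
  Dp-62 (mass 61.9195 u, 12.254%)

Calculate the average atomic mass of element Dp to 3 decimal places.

58.984 u

Average mass = Σ (abundance × isotope mass) = 0.31291 × 55.9326 + 0.14083 × 59.0012 + 0.25116 × 59.9552 + 0.17256 × 61.0078 + 0.12254 × 61.9195
= 17.50187 + 8.30914 + 15.05835 + 10.52751 + 7.58762 = 58.98449 u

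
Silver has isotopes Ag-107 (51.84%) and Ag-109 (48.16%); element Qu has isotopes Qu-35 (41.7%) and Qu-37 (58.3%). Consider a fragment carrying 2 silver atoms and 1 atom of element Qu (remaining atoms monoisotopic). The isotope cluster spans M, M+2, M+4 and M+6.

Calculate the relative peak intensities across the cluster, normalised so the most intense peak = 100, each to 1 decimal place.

Silver pattern (n=2): 0.26873856 : 0.49932288 : 0.23193856
Element Qu pattern (n=1): 0.4170 : 0.5830
Convolve the two distributions (both contribute in 2-u steps):
  M: 0.26873856×0.4170 = 0.112064
  M+2: 0.26873856×0.5830 + 0.49932288×0.4170 = 0.364892
  M+4: 0.49932288×0.5830 + 0.23193856×0.4170 = 0.387824
  M+6: 0.23193856×0.5830 = 0.135220
Scale to base peak (0.387824) = 100: 28.9 : 94.1 : 100.0 : 34.9

28.9 : 94.1 : 100.0 : 34.9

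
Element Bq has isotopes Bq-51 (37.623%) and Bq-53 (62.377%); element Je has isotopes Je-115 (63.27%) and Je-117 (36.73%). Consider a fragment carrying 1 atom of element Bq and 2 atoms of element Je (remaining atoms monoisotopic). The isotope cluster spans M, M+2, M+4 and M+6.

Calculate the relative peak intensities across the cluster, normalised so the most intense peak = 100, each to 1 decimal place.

Element Bq pattern (n=1): 0.37623 : 0.62377
Element Je pattern (n=2): 0.40030929 : 0.46478142 : 0.13490929
Convolve the two distributions (both contribute in 2-u steps):
  M: 0.37623×0.40030929 = 0.150608
  M+2: 0.37623×0.46478142 + 0.62377×0.40030929 = 0.424566
  M+4: 0.37623×0.13490929 + 0.62377×0.46478142 = 0.340674
  M+6: 0.62377×0.13490929 = 0.084152
Scale to base peak (0.424566) = 100: 35.5 : 100.0 : 80.2 : 19.8

35.5 : 100.0 : 80.2 : 19.8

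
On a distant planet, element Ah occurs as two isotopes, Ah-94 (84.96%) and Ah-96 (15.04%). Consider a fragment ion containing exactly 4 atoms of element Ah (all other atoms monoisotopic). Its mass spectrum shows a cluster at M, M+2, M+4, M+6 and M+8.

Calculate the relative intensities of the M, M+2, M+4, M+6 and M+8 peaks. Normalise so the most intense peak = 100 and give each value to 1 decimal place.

100.0 : 70.8 : 18.8 : 2.2 : 0.1

The 4 Ah atoms are independent, so intensities follow the terms of (0.8496 + 0.1504)^4.
P(M) = 0.8496^4 = 0.521024
P(M+2) = 4 × 0.8496^3 × 0.1504^1 = 0.368936
P(M+4) = 6 × 0.8496^2 × 0.1504^2 = 0.097966
P(M+6) = 4 × 0.8496^1 × 0.1504^3 = 0.011562
P(M+8) = 0.1504^4 = 0.000512
The M peak is largest (0.521024); scaling to 100 gives 100.0 : 70.8 : 18.8 : 2.2 : 0.1.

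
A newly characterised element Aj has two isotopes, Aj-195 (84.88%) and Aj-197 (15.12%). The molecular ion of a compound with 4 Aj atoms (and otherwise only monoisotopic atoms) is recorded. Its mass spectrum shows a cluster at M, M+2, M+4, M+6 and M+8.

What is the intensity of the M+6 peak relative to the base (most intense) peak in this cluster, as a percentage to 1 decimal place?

2.3%

(0.8488 + 0.1512)^4 gives M 0.5191, M+2 0.3699, M+4 0.0988, M+6 0.0117, M+8 0.0005; the largest is M.
P(M) = C(4,0) × 0.8488^4 × 0.1512^0 = 1 × 0.51906469 × 1.0000 = 0.519065 (base)
P(M+6) = C(4,3) × 0.8488^1 × 0.1512^3 = 4 × 0.8488 × 0.00345665 = 0.011736
Relative intensity = 0.011736 / 0.519065 × 100 = 2.3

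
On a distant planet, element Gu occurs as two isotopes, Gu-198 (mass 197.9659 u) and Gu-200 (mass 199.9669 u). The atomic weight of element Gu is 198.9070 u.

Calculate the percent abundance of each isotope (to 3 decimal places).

Gu-198: 52.969%, Gu-200: 47.031%

With x = fraction of Gu-198 (so Gu-200 is 1 − x):
197.9659·x + 199.9669·(1 − x) = 198.9070
(197.9659 − 199.9669)·x = 198.9070 − 199.9669
x = -1.0599 / -2.0010 = 0.52969 → 52.969% Gu-198, 47.031% Gu-200.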